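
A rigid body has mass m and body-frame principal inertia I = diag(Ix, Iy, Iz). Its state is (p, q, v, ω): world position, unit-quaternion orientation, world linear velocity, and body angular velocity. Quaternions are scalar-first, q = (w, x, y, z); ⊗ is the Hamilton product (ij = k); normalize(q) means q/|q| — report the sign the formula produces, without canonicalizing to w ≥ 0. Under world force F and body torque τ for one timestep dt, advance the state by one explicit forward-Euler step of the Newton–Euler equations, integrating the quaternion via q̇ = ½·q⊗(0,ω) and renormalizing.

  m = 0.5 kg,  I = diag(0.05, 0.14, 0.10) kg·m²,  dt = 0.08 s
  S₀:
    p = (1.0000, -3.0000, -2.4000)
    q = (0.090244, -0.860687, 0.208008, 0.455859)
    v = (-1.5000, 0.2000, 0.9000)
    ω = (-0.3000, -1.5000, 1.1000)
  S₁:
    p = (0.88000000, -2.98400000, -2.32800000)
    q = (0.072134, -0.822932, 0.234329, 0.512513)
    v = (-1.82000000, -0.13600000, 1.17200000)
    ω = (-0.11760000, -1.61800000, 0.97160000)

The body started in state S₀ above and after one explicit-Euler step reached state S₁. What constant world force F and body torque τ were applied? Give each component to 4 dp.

F = (-2.0000, -2.1000, 1.7000)
τ = (0.1800, -0.1900, -0.1200)

v₁ − v₀ = (-0.32000000, -0.33600000, 0.27200000)
applied force F = (-2.0000, -2.1000, 1.7000)
rate change Δω = (0.18240000, -0.11800000, -0.12840000)
I·α + gyro = (0.1800, -0.1900, -0.1200)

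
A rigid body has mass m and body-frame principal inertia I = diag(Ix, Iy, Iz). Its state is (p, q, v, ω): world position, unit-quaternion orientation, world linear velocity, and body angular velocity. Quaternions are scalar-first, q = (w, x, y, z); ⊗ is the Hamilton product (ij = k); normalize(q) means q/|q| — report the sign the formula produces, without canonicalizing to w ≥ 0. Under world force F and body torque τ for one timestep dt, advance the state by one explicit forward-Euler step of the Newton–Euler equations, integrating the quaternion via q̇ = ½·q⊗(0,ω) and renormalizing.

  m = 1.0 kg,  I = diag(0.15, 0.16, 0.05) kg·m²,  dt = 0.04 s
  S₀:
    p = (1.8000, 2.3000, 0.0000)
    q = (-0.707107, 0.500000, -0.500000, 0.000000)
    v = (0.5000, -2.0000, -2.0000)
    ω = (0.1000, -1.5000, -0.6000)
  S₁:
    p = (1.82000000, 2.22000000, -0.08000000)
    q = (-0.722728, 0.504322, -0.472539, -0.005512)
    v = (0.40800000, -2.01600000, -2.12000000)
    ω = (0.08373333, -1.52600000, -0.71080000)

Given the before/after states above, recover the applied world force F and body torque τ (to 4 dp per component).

velocity change Δv = (-0.09200000, -0.01600000, -0.12000000)
m·(v₁−v₀)/dt = (-2.3000, -0.4000, -3.0000)
Δω = ω₁−ω₀ = (-0.01626667, -0.02600000, -0.11080000)
ω₀×(Iω₀) = (-0.0990, -0.0060, -0.0015)
applied torque τ = (-0.1600, -0.1100, -0.1400)

F = (-2.3000, -0.4000, -3.0000)
τ = (-0.1600, -0.1100, -0.1400)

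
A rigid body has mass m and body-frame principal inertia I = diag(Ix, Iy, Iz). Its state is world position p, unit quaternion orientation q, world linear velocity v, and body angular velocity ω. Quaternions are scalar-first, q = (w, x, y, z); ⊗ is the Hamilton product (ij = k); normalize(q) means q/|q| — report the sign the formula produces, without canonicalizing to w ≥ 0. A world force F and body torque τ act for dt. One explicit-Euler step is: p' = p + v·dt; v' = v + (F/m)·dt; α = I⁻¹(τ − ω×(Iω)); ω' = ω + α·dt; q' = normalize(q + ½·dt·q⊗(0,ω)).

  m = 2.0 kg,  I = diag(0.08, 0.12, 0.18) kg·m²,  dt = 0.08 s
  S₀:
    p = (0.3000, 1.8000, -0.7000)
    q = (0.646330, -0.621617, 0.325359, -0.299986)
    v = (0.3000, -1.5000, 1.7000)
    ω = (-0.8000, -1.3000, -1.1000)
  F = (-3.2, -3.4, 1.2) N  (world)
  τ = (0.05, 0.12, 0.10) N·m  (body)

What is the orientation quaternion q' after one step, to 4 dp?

2q̇ = q⊗(0,ω) = (-0.4043115, -1.2649407, -1.2840189, 0.3574263)
q + ½dt·q⊗(0,ω), renormalized = (0.6284, -0.6703, 0.2732, -0.2849)

q' = (0.6284, -0.6703, 0.2732, -0.2849)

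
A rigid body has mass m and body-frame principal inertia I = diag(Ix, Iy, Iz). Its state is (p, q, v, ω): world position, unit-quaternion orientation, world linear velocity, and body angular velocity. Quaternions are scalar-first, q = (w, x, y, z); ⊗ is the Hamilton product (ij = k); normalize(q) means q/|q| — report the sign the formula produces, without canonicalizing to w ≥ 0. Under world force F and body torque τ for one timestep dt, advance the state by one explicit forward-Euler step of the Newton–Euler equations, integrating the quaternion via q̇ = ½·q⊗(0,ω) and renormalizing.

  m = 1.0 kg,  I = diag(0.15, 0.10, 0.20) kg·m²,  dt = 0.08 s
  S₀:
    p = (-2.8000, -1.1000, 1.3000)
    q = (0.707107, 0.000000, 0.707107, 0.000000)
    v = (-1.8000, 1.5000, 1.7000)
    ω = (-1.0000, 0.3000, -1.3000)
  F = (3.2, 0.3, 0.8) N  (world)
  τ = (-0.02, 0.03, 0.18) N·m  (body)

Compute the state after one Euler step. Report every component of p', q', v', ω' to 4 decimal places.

gyro term ω×Iω = (-0.0390, -0.0650, 0.0150)
angular accel α = (0.1267, 0.9500, 0.8250)
ω + α·dt = (-0.9899, 0.3760, -1.2340)
2q̇ = q⊗(0,ω) = (-0.2121321, -1.6263461, 0.2121321, -0.2121321)
q + ½dt·q⊗(0,ω), renormalized = (0.6971, -0.0649, 0.7140, -0.0085)
p' = p + v·dt = (-2.9440, -0.9800, 1.4360)
v + (F/m)dt = (-1.5440, 1.5240, 1.7640)

p' = (-2.9440, -0.9800, 1.4360)
q' = (0.6971, -0.0649, 0.7140, -0.0085)
v' = (-1.5440, 1.5240, 1.7640)
ω' = (-0.9899, 0.3760, -1.2340)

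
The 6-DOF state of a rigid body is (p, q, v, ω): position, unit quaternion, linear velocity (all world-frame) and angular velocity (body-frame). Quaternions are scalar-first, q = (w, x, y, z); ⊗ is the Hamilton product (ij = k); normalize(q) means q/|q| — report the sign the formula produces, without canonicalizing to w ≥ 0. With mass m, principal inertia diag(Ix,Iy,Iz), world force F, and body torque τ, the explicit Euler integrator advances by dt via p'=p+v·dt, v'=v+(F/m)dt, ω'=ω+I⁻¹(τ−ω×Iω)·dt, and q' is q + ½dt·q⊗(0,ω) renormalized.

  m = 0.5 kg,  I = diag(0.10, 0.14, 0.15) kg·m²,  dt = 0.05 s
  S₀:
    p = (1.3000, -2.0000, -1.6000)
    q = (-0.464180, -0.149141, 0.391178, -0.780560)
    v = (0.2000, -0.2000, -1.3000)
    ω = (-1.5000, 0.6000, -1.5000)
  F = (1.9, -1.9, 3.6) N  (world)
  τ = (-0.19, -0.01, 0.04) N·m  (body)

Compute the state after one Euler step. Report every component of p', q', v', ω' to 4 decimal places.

gyro term ω×Iω = (-0.0090, -0.1125, -0.0360)
angular accel α = (-1.8100, 0.7321, 0.5067)
ω + α·dt = (-1.5905, 0.6366, -1.4747)
2q̇ = q⊗(0,ω) = (-1.6292583, 0.5778390, 0.6686205, 1.1935524)
updated quaternion q' = (-0.5041, -0.1345, 0.4073, -0.7496)
a = (3.8000, -3.8000, 7.2000)
p + v·dt = (1.3100, -2.0100, -1.6650)
v' = v + a·dt = (0.3900, -0.3900, -0.9400)

p' = (1.3100, -2.0100, -1.6650)
q' = (-0.5041, -0.1345, 0.4073, -0.7496)
v' = (0.3900, -0.3900, -0.9400)
ω' = (-1.5905, 0.6366, -1.4747)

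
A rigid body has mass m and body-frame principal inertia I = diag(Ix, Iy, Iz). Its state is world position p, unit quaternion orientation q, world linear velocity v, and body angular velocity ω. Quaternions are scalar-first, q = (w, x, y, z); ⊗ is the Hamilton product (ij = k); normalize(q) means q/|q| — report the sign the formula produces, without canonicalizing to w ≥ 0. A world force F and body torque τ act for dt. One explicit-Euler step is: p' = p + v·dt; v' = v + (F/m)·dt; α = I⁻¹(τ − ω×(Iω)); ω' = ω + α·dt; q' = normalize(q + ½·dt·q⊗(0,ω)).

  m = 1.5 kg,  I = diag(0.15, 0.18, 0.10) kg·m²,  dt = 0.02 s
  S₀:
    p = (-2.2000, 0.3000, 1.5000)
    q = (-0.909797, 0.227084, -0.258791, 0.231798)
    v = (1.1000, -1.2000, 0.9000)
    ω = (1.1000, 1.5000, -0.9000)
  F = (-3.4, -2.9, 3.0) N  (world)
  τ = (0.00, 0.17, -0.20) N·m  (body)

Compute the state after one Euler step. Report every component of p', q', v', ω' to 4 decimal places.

gyro term ω×Iω = (0.1080, -0.0495, 0.0495)
(τ − ω×Iω)/I = (-0.7200, 1.2194, -2.4950)
ω + α·dt = (1.0856, 1.5244, -0.9499)
2q̇ = q⊗(0,ω) = (0.3470123, -1.1155618, -0.9053421, 1.4441134)
updated quaternion q' = (-0.9061, 0.2159, -0.2678, 0.2462)
p + v·dt = (-2.1780, 0.2760, 1.5180)
v' = v + a·dt = (1.0547, -1.2387, 0.9400)

p' = (-2.1780, 0.2760, 1.5180)
q' = (-0.9061, 0.2159, -0.2678, 0.2462)
v' = (1.0547, -1.2387, 0.9400)
ω' = (1.0856, 1.5244, -0.9499)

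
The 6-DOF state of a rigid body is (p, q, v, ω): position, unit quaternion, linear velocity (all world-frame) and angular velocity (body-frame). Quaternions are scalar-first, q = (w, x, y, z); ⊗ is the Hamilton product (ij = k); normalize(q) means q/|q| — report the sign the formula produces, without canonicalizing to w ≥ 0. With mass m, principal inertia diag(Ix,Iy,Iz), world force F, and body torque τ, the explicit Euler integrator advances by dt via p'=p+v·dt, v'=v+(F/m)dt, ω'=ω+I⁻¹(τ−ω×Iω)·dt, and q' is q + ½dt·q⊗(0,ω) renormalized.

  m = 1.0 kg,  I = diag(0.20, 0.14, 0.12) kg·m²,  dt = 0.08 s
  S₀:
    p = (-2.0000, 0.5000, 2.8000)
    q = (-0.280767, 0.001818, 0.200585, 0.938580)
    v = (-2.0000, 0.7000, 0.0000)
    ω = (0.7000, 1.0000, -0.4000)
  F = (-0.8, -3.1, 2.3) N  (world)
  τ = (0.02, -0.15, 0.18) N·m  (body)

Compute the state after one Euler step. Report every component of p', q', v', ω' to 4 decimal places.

a = F/m = (-0.8000, -3.1000, 2.3000)
new position p' = (-2.1600, 0.5560, 2.8000)
v' = v + a·dt = (-2.0640, 0.4520, 0.1840)
gyro term ω×Iω = (0.0080, -0.0224, -0.0420)
(τ − ω×Iω)/I = (0.0600, -0.9114, 1.8500)
ω' = ω + α·dt = (0.7048, 0.9271, -0.2520)
q⊗(0,ω) = (0.1735744, -1.2153509, 0.3769662, -0.0262847)
q + ½dt·q⊗(0,ω), renormalized = (-0.2735, -0.0467, 0.2154, 0.9363)

p' = (-2.1600, 0.5560, 2.8000)
q' = (-0.2735, -0.0467, 0.2154, 0.9363)
v' = (-2.0640, 0.4520, 0.1840)
ω' = (0.7048, 0.9271, -0.2520)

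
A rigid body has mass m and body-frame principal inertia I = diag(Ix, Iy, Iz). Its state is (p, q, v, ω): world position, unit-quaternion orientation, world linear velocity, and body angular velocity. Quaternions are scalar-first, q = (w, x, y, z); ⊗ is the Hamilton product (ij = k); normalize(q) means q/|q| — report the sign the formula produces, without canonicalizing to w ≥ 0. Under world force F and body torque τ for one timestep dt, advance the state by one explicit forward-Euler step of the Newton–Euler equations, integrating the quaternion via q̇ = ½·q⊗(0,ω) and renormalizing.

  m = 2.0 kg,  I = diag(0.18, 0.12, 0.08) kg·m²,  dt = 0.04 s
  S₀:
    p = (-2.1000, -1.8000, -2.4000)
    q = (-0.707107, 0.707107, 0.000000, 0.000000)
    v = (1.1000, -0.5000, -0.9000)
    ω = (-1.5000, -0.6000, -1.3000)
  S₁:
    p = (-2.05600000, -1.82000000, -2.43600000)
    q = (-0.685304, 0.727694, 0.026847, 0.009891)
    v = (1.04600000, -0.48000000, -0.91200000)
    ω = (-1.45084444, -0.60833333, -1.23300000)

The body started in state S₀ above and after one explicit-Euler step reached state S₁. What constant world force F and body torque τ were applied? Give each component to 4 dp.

v₁ − v₀ = (-0.05400000, 0.02000000, -0.01200000)
m·(v₁−v₀)/dt = (-2.7000, 1.0000, -0.6000)
ω₁ − ω₀ = (0.04915556, -0.00833333, 0.06700000)
ω₀×(Iω₀) = (-0.0312, 0.1950, -0.0540)
I·α + gyro = (0.1900, 0.1700, 0.0800)

F = (-2.7000, 1.0000, -0.6000)
τ = (0.1900, 0.1700, 0.0800)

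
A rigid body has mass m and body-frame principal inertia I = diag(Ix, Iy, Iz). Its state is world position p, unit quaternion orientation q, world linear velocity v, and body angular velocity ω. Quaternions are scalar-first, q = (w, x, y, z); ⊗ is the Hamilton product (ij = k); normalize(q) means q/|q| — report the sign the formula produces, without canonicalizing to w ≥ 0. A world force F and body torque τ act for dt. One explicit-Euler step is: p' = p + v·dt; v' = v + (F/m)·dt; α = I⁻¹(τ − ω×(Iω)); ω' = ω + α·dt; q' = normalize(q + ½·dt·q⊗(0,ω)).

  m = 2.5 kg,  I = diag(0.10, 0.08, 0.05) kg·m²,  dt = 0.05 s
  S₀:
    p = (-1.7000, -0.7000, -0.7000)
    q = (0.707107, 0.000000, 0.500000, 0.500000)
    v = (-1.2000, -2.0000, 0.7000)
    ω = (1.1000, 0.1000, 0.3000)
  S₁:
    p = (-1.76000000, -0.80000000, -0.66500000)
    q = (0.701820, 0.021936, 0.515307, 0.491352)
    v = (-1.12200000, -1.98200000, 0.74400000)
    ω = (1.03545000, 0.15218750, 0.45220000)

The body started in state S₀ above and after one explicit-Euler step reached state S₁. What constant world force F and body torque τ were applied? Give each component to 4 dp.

F = (3.9000, 0.9000, 2.2000)
τ = (-0.1300, 0.1000, 0.1500)

ω₁ − ω₀ = (-0.06455000, 0.05218750, 0.15220000)
precession coupling = (-0.0009, 0.0165, -0.0022)
τ = I·(Δω/dt) + ω₀×(Iω₀) = (-0.1300, 0.1000, 0.1500)
velocity change Δv = (0.07800000, 0.01800000, 0.04400000)
F = m·Δv/dt = (3.9000, 0.9000, 2.2000)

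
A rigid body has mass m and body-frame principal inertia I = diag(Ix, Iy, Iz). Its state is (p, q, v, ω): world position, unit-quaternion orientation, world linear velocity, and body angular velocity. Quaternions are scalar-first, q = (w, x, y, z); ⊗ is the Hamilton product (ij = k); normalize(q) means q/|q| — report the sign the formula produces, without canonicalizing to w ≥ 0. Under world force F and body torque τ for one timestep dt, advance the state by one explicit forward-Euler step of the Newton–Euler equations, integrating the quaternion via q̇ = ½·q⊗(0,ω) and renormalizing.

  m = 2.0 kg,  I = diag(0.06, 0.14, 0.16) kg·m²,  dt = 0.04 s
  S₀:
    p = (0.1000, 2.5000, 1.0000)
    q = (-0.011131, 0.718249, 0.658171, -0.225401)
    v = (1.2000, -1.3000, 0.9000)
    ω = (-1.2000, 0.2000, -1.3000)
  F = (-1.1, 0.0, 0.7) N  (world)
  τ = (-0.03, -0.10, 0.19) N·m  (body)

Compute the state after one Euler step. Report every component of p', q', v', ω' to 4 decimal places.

p' = (0.1480, 2.4480, 1.0360)
q' = (-0.0024, 0.7019, 0.6818, -0.2063)
v' = (1.1780, -1.3000, 0.9140)
ω' = (-1.2165, 0.2160, -1.2477)

gyro term ω×Iω = (-0.0052, -0.1560, -0.0192)
α = I⁻¹(τ − ω×Iω) = (-0.4133, 0.4000, 1.3075)
ω' = ω + α·dt = (-1.2165, 0.2160, -1.2477)
q⊗(0,ω) = (0.4372433, -0.7971849, 1.2019787, 0.9479253)
q + ½dt·q⊗(0,ω), renormalized = (-0.0024, 0.7019, 0.6818, -0.2063)
a = (-0.5500, 0.0000, 0.3500)
p + v·dt = (0.1480, 2.4480, 1.0360)
v' = v + a·dt = (1.1780, -1.3000, 0.9140)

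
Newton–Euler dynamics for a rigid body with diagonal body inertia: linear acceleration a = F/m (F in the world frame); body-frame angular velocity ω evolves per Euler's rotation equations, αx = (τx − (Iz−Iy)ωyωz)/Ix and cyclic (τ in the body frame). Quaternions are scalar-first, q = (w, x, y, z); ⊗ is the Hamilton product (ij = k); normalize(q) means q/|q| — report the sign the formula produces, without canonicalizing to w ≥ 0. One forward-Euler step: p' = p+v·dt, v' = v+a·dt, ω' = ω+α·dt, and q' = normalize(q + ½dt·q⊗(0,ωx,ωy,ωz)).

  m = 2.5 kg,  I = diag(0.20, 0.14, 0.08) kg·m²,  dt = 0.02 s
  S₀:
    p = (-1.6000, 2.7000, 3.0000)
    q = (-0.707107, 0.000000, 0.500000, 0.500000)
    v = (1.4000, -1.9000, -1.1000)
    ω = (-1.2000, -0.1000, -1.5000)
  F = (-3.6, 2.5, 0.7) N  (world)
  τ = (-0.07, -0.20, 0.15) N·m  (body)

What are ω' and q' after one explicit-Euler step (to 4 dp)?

ω' = (-1.2061, -0.1594, -1.4607)
q' = (-0.6990, 0.0015, 0.4946, 0.5165)

angular accel α = (-0.3050, -2.9714, 1.9650)
new body rate ω' = (-1.2061, -0.1594, -1.4607)
Hamilton product q⊗(0,ω) = (0.8000000, 0.1485284, -0.5292893, 1.6606605)
q' = normalize(q + ½dt·q⊗(0,ω)) = (-0.6990, 0.0015, 0.4946, 0.5165)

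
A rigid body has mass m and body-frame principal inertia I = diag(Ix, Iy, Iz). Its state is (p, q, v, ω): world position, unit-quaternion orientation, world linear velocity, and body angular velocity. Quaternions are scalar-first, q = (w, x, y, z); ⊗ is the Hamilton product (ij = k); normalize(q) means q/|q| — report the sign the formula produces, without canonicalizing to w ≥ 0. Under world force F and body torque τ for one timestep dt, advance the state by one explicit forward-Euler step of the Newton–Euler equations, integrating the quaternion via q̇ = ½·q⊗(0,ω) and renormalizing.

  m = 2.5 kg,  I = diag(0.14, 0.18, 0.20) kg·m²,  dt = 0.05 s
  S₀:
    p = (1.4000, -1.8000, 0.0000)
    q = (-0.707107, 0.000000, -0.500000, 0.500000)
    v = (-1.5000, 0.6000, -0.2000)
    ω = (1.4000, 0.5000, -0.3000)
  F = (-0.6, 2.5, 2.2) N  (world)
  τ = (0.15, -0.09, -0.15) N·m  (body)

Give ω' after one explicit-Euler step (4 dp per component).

ω' = (1.4546, 0.4680, -0.3445)

precession coupling ω×(Iω) = (-0.0030, 0.0252, 0.0280)
α = I⁻¹(τ − ω×Iω) = (1.0929, -0.6400, -0.8900)
ω' = ω + α·dt = (1.4546, 0.4680, -0.3445)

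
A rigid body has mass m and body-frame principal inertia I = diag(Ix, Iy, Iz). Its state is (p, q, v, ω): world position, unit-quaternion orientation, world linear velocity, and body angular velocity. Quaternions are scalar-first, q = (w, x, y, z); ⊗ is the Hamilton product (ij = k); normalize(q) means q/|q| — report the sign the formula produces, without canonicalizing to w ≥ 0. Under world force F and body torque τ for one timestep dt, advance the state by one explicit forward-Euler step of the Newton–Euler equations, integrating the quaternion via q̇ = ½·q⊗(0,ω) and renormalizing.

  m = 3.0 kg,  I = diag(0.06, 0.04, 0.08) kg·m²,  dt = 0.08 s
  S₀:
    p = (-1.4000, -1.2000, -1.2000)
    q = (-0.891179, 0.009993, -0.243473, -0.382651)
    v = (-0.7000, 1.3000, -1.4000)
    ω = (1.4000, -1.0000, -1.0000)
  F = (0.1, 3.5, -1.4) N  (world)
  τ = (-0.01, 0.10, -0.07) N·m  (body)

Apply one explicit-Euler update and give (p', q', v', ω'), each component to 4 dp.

p + v·dt = (-1.4560, -1.0960, -1.3120)
v + (F/m)dt = (-0.6973, 1.3933, -1.4373)
ω×(Iω) gyroscopic = (0.0400, 0.0280, 0.0280)
(τ − ω×Iω)/I = (-0.8333, 1.8000, -1.2250)
new body rate ω' = (1.3333, -0.8560, -1.0980)
q⊗(0,ω) = (-0.6401142, -1.3868286, 0.3654606, 1.2220482)
updated quaternion q' = (-0.9139, -0.0453, -0.2281, -0.3327)

p' = (-1.4560, -1.0960, -1.3120)
q' = (-0.9139, -0.0453, -0.2281, -0.3327)
v' = (-0.6973, 1.3933, -1.4373)
ω' = (1.3333, -0.8560, -1.0980)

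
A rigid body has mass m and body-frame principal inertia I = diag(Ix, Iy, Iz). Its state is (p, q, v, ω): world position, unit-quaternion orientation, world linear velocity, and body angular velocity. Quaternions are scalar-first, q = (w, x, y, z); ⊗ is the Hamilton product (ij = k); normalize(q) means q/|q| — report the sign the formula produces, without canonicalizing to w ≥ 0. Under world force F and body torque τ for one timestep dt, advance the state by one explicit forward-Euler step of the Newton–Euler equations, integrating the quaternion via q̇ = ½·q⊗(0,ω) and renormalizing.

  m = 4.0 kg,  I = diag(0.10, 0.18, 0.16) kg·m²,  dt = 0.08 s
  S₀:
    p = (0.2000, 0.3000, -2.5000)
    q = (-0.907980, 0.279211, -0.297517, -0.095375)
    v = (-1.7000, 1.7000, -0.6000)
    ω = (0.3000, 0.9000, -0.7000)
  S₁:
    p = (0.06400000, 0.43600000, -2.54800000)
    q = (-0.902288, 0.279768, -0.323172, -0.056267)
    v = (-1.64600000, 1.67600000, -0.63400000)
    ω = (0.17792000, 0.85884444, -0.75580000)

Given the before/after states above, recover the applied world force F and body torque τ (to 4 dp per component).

v₁ − v₀ = (0.05400000, -0.02400000, -0.03400000)
F = m·Δv/dt = (2.7000, -1.2000, -1.7000)
rate change Δω = (-0.12208000, -0.04115556, -0.05580000)
precession coupling = (0.0126, 0.0126, 0.0216)
τ = I·(Δω/dt) + ω₀×(Iω₀) = (-0.1400, -0.0800, -0.0900)

F = (2.7000, -1.2000, -1.7000)
τ = (-0.1400, -0.0800, -0.0900)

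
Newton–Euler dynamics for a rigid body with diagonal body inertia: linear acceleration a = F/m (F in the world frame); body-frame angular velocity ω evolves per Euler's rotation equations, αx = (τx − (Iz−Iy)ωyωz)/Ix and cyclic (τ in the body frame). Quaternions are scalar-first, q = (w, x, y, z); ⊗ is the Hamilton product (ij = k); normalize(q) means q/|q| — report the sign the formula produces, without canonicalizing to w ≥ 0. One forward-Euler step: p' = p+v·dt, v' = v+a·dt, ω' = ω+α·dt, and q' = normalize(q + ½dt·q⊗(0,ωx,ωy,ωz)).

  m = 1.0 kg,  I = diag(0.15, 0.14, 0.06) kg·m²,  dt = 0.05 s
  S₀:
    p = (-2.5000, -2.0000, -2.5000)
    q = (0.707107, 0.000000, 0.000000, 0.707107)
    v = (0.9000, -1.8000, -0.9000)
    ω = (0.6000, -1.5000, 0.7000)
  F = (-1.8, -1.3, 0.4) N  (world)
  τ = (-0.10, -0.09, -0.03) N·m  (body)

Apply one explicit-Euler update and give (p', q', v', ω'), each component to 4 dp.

p' = (-2.4550, -2.0900, -2.5450)
q' = (0.6941, 0.0371, -0.0159, 0.7188)
v' = (0.8100, -1.8650, -0.8800)
ω' = (0.5387, -1.5456, 0.6675)

ω×(Iω) gyroscopic = (0.0840, 0.0378, 0.0090)
α = I⁻¹(τ − ω×Iω) = (-1.2267, -0.9129, -0.6500)
ω + α·dt = (0.5387, -1.5456, 0.6675)
q⊗(0,ω) = (-0.4949749, 1.4849247, -0.6363963, 0.4949749)
q + ½dt·q⊗(0,ω), renormalized = (0.6941, 0.0371, -0.0159, 0.7188)
p' = p + v·dt = (-2.4550, -2.0900, -2.5450)
new velocity v' = (0.8100, -1.8650, -0.8800)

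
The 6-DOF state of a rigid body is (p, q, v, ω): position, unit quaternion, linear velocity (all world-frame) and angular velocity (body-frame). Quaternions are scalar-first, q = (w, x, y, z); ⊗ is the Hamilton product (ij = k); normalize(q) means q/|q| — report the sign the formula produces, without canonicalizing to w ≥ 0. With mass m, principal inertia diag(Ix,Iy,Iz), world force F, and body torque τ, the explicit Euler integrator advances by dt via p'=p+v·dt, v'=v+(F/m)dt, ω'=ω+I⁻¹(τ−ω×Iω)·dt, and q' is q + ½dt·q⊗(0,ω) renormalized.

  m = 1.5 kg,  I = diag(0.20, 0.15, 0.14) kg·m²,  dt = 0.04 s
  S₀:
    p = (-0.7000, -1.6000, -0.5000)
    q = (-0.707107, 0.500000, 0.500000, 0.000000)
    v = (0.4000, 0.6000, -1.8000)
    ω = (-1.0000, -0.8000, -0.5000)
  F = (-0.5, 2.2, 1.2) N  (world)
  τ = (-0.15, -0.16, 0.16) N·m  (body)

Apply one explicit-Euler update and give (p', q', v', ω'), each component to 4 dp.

a = (-0.3333, 1.4667, 0.8000)
new position p' = (-0.6840, -1.5760, -0.5720)
v + (F/m)dt = (0.3867, 0.6587, -1.7680)
precession coupling ω×(Iω) = (-0.0040, 0.0300, -0.0400)
angular accel α = (-0.7300, -1.2667, 1.4286)
ω + α·dt = (-1.0292, -0.8507, -0.4429)
2q̇ = q⊗(0,ω) = (0.9000000, 0.4571070, 0.8156856, 0.4535535)
q' = normalize(q + ½dt·q⊗(0,ω)) = (-0.6888, 0.5089, 0.5161, 0.0091)

p' = (-0.6840, -1.5760, -0.5720)
q' = (-0.6888, 0.5089, 0.5161, 0.0091)
v' = (0.3867, 0.6587, -1.7680)
ω' = (-1.0292, -0.8507, -0.4429)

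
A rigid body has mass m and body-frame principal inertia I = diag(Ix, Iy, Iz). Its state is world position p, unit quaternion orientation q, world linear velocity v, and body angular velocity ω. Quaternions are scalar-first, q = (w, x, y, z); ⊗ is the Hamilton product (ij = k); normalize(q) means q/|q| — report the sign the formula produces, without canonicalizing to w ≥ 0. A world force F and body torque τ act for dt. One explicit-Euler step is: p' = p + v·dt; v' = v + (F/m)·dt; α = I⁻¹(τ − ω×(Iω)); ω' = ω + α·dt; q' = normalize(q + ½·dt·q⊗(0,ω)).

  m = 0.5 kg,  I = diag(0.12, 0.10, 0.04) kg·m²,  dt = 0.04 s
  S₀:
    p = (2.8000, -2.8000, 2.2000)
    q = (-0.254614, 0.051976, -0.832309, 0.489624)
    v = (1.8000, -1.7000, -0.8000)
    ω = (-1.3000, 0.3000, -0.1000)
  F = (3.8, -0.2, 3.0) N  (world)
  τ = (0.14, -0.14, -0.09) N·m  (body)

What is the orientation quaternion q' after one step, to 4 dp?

q' = (-0.2472, 0.0573, -0.8462, 0.4686)

q⊗(0,ω) = (0.3662239, 0.2673419, -0.7076978, -1.0409475)
q' = normalize(q + ½dt·q⊗(0,ω)) = (-0.2472, 0.0573, -0.8462, 0.4686)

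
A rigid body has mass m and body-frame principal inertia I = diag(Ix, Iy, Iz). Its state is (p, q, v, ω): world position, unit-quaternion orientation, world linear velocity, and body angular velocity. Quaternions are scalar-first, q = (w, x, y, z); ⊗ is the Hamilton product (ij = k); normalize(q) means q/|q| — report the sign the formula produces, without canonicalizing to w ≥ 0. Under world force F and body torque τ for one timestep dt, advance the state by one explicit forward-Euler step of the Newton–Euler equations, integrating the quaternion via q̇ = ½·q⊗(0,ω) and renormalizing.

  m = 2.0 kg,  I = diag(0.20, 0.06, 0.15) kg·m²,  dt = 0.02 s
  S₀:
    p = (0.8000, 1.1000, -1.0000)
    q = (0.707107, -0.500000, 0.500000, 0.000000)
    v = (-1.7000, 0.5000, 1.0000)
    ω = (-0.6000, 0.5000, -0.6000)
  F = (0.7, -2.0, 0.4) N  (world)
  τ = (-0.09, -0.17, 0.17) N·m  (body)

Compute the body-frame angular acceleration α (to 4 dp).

α = (-0.3150, -3.1333, 0.8533)

ω×(Iω) gyroscopic = (-0.0270, 0.0180, 0.0420)
angular accel α = (-0.3150, -3.1333, 0.8533)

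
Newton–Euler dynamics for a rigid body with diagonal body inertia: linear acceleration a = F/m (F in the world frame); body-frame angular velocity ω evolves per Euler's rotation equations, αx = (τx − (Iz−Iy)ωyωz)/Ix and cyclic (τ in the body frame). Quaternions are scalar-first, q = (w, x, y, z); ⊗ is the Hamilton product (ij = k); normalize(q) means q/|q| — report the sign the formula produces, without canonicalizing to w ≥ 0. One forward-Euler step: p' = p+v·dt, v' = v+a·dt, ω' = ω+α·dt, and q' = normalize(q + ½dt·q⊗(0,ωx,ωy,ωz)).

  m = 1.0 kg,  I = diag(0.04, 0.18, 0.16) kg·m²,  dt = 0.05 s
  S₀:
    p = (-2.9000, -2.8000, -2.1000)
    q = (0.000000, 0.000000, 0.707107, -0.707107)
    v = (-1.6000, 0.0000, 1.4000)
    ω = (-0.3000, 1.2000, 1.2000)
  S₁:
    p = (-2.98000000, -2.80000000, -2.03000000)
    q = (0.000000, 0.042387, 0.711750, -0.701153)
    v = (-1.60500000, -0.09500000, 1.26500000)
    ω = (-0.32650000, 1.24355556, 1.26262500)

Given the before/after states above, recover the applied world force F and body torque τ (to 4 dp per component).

v₁ − v₀ = (-0.00500000, -0.09500000, -0.13500000)
F = m·Δv/dt = (-0.1000, -1.9000, -2.7000)
Δω = ω₁−ω₀ = (-0.02650000, 0.04355556, 0.06262500)
gyro term ω₀×Iω₀ = (-0.0288, 0.0432, -0.0504)
I·α + gyro = (-0.0500, 0.2000, 0.1500)

F = (-0.1000, -1.9000, -2.7000)
τ = (-0.0500, 0.2000, 0.1500)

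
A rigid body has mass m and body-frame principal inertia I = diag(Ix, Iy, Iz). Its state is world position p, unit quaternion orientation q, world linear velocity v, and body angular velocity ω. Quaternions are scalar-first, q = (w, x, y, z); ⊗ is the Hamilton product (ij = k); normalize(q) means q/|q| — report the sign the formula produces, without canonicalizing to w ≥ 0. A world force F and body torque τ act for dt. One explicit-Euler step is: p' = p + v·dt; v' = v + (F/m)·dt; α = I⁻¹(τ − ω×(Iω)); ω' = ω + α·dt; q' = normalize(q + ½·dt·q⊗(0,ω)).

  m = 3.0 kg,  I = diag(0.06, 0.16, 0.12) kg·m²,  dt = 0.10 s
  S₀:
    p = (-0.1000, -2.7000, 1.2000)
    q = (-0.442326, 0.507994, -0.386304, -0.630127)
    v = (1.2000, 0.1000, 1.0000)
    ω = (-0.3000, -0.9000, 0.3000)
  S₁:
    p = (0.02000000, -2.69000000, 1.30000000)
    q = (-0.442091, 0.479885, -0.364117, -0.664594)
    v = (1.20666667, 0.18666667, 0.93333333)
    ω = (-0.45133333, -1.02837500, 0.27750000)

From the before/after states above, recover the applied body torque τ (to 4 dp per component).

τ = (-0.0800, -0.2000, 0.0000)

rate change Δω = (-0.15133333, -0.12837500, -0.02250000)
ω₀×(Iω₀) = (0.0108, 0.0054, 0.0270)
applied torque τ = (-0.0800, -0.2000, 0.0000)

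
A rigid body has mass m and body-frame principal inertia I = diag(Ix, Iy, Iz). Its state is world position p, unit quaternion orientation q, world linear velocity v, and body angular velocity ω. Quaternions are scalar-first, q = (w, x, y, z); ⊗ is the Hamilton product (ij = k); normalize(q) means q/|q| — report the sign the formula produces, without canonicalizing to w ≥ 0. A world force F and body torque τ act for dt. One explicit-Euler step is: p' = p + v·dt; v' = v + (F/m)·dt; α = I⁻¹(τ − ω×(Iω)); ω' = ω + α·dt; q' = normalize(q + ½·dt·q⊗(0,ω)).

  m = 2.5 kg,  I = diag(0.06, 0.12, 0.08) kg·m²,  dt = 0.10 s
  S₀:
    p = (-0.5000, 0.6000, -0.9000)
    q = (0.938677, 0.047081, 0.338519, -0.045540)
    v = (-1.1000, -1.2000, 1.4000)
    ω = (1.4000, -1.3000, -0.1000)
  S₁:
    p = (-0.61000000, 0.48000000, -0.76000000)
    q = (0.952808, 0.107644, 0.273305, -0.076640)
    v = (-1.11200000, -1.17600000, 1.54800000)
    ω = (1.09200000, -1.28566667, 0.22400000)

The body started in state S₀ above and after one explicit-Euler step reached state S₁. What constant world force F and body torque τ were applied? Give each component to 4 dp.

v₁ − v₀ = (-0.01200000, 0.02400000, 0.14800000)
F = m·Δv/dt = (-0.3000, 0.6000, 3.7000)
rate change Δω = (-0.30800000, 0.01433333, 0.32400000)
ω₀×(Iω₀) = (-0.0052, 0.0028, -0.1092)
τ = I·(Δω/dt) + ω₀×(Iω₀) = (-0.1900, 0.0200, 0.1500)

F = (-0.3000, 0.6000, 3.7000)
τ = (-0.1900, 0.0200, 0.1500)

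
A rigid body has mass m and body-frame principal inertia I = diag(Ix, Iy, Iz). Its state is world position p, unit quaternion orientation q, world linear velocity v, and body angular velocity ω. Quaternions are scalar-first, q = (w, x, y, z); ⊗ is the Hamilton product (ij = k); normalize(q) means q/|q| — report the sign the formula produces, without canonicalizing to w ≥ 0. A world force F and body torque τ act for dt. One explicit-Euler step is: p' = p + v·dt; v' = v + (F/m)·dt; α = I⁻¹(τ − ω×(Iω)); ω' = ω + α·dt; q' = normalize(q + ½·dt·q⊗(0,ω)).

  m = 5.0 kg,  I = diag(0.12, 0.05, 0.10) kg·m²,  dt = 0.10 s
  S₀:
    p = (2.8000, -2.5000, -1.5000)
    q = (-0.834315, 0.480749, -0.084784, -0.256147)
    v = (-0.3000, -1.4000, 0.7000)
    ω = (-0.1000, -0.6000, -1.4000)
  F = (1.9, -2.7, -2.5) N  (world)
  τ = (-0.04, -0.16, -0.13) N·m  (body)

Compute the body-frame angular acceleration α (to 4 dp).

gyro term ω×Iω = (0.0420, 0.0028, -0.0042)
(τ − ω×Iω)/I = (-0.6833, -3.2560, -1.2580)

α = (-0.6833, -3.2560, -1.2580)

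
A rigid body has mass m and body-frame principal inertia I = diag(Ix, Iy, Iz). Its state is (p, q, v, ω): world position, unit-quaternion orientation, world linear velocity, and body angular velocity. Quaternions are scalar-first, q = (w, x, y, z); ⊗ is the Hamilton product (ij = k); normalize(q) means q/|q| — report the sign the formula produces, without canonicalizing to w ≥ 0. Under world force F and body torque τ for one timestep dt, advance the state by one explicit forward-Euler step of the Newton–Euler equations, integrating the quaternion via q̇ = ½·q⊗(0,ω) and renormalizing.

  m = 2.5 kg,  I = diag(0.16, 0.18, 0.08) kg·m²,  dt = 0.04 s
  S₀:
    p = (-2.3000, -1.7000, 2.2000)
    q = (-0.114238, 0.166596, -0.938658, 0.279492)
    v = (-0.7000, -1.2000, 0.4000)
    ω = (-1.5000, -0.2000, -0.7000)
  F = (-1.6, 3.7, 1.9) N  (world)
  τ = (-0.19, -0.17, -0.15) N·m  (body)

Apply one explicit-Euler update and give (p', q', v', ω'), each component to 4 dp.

gyro term ω×Iω = (-0.0140, 0.0840, 0.0060)
(τ − ω×Iω)/I = (-1.1000, -1.4111, -1.9500)
ω + α·dt = (-1.5440, -0.2564, -0.7780)
2q̇ = q⊗(0,ω) = (0.2578068, 0.8843160, -0.2797732, -1.3613396)
q + ½dt·q⊗(0,ω), renormalized = (-0.1090, 0.1842, -0.9437, 0.2521)
a = (-0.6400, 1.4800, 0.7600)
p + v·dt = (-2.3280, -1.7480, 2.2160)
new velocity v' = (-0.7256, -1.1408, 0.4304)

p' = (-2.3280, -1.7480, 2.2160)
q' = (-0.1090, 0.1842, -0.9437, 0.2521)
v' = (-0.7256, -1.1408, 0.4304)
ω' = (-1.5440, -0.2564, -0.7780)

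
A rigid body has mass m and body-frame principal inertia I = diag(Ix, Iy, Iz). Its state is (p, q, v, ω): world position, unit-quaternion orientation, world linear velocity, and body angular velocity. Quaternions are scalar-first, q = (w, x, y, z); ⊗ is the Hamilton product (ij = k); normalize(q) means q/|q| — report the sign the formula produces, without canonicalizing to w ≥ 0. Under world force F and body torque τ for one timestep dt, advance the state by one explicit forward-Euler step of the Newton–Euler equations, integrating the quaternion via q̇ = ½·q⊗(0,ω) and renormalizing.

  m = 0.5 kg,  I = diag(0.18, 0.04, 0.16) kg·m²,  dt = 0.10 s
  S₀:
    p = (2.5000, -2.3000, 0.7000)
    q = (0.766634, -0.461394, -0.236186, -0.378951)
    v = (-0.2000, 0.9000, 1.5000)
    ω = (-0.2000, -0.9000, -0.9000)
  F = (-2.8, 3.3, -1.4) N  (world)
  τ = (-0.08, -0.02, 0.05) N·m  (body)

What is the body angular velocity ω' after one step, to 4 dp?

angular accel α = (-0.9844, -0.5900, 0.4700)
ω' = ω + α·dt = (-0.2984, -0.9590, -0.8530)

ω' = (-0.2984, -0.9590, -0.8530)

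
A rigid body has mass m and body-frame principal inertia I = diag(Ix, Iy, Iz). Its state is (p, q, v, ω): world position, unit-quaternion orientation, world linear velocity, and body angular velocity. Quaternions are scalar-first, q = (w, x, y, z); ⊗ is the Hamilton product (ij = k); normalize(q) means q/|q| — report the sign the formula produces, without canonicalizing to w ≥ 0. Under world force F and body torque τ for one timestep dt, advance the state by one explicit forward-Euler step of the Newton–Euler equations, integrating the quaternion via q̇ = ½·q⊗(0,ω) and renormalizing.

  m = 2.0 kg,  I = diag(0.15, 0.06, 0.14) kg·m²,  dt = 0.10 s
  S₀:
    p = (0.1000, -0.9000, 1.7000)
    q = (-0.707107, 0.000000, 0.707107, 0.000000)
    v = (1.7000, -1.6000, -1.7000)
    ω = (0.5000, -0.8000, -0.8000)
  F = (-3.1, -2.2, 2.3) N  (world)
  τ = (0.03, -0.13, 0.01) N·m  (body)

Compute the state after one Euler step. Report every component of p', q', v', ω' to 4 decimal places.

precession coupling ω×(Iω) = (0.0512, -0.0040, 0.0360)
angular accel α = (-0.1413, -2.1000, -0.1857)
ω' = ω + α·dt = (0.4859, -1.0100, -0.8186)
2q̇ = q⊗(0,ω) = (0.5656856, -0.9192391, 0.5656856, 0.2121321)
q + ½dt·q⊗(0,ω), renormalized = (-0.6775, -0.0459, 0.7340, 0.0106)
new position p' = (0.2700, -1.0600, 1.5300)
new velocity v' = (1.5450, -1.7100, -1.5850)

p' = (0.2700, -1.0600, 1.5300)
q' = (-0.6775, -0.0459, 0.7340, 0.0106)
v' = (1.5450, -1.7100, -1.5850)
ω' = (0.4859, -1.0100, -0.8186)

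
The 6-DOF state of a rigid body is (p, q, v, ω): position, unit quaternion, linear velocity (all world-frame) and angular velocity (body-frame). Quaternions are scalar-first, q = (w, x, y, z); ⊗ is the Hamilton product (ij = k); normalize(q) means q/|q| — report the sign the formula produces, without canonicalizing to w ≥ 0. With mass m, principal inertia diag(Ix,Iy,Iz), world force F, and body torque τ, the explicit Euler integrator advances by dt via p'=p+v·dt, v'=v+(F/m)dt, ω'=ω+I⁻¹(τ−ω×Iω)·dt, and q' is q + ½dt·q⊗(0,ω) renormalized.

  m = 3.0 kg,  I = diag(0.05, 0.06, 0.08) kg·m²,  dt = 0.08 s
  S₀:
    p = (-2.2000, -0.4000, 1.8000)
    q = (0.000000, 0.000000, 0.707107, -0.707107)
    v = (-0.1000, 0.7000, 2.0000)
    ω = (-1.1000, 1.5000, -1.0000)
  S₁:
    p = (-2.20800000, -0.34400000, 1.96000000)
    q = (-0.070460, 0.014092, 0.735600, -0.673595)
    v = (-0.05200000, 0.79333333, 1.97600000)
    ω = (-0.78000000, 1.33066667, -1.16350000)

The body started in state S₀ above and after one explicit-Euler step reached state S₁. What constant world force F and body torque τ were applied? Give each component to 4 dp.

F = (1.8000, 3.5000, -0.9000)
τ = (0.1700, -0.1600, -0.1800)

velocity change Δv = (0.04800000, 0.09333333, -0.02400000)
F = m·Δv/dt = (1.8000, 3.5000, -0.9000)
ω₁ − ω₀ = (0.32000000, -0.16933333, -0.16350000)
τ = I·(Δω/dt) + ω₀×(Iω₀) = (0.1700, -0.1600, -0.1800)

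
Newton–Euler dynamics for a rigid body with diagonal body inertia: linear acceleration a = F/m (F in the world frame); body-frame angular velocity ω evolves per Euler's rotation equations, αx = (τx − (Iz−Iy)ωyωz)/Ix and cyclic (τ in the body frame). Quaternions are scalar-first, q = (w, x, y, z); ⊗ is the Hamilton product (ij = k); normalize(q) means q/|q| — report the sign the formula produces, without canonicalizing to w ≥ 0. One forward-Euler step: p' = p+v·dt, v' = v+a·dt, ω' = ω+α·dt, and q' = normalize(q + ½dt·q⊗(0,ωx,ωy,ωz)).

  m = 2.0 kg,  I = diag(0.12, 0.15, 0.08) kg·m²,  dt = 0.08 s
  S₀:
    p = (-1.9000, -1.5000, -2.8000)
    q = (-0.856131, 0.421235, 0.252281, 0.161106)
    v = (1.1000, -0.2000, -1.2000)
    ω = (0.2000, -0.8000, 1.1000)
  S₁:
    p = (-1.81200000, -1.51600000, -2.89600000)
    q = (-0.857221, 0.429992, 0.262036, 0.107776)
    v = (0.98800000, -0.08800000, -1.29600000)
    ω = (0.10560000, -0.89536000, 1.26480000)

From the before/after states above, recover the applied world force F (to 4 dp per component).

v₁ − v₀ = (-0.11200000, 0.11200000, -0.09600000)
m·(v₁−v₀)/dt = (-2.8000, 2.8000, -2.4000)

F = (-2.8000, 2.8000, -2.4000)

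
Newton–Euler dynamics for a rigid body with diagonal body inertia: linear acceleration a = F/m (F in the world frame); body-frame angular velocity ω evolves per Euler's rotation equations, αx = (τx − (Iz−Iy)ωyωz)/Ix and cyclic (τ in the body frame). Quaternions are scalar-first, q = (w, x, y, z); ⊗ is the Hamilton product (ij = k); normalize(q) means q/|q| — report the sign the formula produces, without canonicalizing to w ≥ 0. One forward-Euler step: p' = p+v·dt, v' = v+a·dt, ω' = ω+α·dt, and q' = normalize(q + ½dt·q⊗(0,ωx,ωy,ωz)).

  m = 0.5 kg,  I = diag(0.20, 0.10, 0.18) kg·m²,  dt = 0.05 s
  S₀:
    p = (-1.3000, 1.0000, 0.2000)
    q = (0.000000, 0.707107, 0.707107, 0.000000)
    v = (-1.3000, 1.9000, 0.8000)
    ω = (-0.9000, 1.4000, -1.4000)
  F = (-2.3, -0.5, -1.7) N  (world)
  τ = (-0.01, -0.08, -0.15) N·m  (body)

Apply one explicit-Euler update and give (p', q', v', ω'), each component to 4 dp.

p' = (-1.3650, 1.0950, 0.2400)
q' = (-0.0088, 0.6814, 0.7308, 0.0406)
v' = (-1.5300, 1.8500, 0.6300)
ω' = (-0.8633, 1.3474, -1.4767)

precession coupling ω×(Iω) = (-0.1568, 0.0252, 0.1260)
angular accel α = (0.7340, -1.0520, -1.5333)
ω' = ω + α·dt = (-0.8633, 1.3474, -1.4767)
q⊗(0,ω) = (-0.3535535, -0.9899498, 0.9899498, 1.6263461)
q' = normalize(q + ½dt·q⊗(0,ω)) = (-0.0088, 0.6814, 0.7308, 0.0406)
a = (-4.6000, -1.0000, -3.4000)
new position p' = (-1.3650, 1.0950, 0.2400)
v + (F/m)dt = (-1.5300, 1.8500, 0.6300)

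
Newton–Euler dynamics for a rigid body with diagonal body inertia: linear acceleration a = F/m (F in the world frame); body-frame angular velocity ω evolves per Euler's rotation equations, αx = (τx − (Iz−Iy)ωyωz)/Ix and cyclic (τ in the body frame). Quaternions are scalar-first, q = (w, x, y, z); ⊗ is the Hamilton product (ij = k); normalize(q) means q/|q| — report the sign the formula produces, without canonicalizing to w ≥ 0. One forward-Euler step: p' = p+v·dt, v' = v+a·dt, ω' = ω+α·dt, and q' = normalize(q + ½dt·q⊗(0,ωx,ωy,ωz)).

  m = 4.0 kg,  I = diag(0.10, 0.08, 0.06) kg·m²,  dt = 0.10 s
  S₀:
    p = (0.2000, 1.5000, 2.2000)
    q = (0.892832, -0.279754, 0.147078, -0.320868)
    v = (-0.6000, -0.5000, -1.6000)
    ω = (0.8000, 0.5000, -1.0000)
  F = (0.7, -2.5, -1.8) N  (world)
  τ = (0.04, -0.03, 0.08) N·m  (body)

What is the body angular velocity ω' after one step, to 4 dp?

(τ − ω×Iω)/I = (0.3000, 0.0250, 1.4667)
ω + α·dt = (0.8300, 0.5025, -0.8533)

ω' = (0.8300, 0.5025, -0.8533)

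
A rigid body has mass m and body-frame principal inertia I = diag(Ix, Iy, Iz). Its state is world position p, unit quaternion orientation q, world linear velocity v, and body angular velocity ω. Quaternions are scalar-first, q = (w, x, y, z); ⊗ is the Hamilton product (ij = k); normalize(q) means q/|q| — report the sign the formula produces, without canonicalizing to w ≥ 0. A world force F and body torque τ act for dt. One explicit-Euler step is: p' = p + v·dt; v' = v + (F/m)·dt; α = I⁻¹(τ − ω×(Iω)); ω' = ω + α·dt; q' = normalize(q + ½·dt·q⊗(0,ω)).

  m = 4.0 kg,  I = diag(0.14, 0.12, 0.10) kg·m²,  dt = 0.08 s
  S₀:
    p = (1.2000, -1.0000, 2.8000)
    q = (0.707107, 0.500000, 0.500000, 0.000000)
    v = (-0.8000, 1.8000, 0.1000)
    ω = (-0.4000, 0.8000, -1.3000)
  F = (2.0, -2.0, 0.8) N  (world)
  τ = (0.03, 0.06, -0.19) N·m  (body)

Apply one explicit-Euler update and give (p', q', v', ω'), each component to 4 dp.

p' = (1.1360, -0.8560, 2.8080)
q' = (0.6977, 0.4618, 0.5475, -0.0127)
v' = (-0.7600, 1.7600, 0.1160)
ω' = (-0.3947, 0.8261, -1.4571)

new position p' = (1.1360, -0.8560, 2.8080)
v + (F/m)dt = (-0.7600, 1.7600, 0.1160)
α = I⁻¹(τ − ω×Iω) = (0.0657, 0.3267, -1.9640)
ω + α·dt = (-0.3947, 0.8261, -1.4571)
2q̇ = q⊗(0,ω) = (-0.2000000, -0.9328428, 1.2156856, -0.3192391)
q' = normalize(q + ½dt·q⊗(0,ω)) = (0.6977, 0.4618, 0.5475, -0.0127)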